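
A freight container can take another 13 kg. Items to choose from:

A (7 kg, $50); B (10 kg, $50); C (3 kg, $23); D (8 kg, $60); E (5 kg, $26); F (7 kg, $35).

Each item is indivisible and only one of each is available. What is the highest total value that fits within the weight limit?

Check high-value combinations within 13 kg:
- D+E: weight 8+5=13, value 60+26=86
- C+D: weight 3+8=11, value 23+60=83
- A+E: weight 7+5=12, value 50+26=76
- A+C: weight 7+3=10, value 50+23=73
- B+C: weight 10+3=13, value 50+23=73
Best: $86.

$86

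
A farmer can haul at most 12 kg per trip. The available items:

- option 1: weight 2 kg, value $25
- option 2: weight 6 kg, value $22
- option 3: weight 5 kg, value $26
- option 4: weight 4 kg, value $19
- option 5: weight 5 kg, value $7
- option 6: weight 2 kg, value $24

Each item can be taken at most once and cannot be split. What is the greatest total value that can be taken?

This is a 0/1 knapsack; check combinations near the capacity.
- option 1+option 3+option 6: weight 2+5+2=9, value 25+26+24=75
- option 1+option 2+option 6: weight 2+6+2=10, value 25+22+24=71
- option 1+option 3+option 4: weight 2+5+4=11, value 25+26+19=70
Best: $75.

$75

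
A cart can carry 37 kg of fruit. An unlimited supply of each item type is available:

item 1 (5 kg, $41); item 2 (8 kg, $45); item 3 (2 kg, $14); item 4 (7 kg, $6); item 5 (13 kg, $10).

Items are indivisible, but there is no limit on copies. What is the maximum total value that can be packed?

$301

Best value-per-unit is item 1 at 41/5; filling with it alone gives 7×41 = 287.
Optimal mix: 7×item 1 + 1×item 3 → weight 37, value 301.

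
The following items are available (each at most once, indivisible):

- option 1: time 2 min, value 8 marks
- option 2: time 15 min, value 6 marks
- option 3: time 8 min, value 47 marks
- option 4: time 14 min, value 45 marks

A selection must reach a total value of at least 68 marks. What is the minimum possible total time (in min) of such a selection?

Subsets with value ≥ 68, sorted by total time:
- option 3+option 4: time 22, value 92
- option 1+option 3+option 4: time 24, value 100
- option 2+option 3+option 4: time 37, value 98
- option 1+option 2+option 3+option 4: time 39, value 106
Minimum time: 22 min.

22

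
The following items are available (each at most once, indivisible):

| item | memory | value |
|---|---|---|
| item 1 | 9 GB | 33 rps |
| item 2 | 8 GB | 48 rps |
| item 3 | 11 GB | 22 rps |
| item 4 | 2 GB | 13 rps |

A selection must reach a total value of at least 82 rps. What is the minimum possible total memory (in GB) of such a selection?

19

Subsets with value ≥ 82, sorted by total memory:
- item 1+item 2+item 4: memory 19, value 94
- item 2+item 3+item 4: memory 21, value 83
Minimum memory: 19 GB.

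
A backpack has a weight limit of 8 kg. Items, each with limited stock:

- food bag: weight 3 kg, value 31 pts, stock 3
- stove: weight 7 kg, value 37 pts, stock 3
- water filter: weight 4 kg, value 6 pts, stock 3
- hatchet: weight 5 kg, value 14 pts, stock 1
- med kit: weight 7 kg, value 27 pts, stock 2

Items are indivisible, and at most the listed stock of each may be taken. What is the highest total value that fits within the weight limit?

Best selections within weight 8 and stock limits:
- 2×food bag: weight 6, value 62
- 1×food bag + 1×hatchet: weight 8, value 45
- 1×stove: weight 7, value 37
- 1×food bag + 1×water filter: weight 7, value 37
Best: 62 pts.

62 pts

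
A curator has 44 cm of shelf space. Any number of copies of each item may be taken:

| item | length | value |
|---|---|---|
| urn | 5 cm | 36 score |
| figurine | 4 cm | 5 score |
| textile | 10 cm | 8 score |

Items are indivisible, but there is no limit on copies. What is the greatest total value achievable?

293 score

Best value-per-unit is urn at 36/5; filling with it alone gives 8×36 = 288.
Optimal mix: 8×urn + 1×figurine → length 44, value 293.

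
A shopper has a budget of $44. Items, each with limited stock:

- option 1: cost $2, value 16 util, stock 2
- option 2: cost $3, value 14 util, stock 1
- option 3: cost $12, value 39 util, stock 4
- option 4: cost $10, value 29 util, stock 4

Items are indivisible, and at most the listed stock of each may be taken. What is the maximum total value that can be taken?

Top feasible selections:
- 2×option 1 + 1×option 2 + 3×option 3: cost 43, value 163
- 2×option 1 + 1×option 2 + 2×option 3 + 1×option 4: cost 41, value 153
- 2×option 1 + 3×option 3: cost 40, value 149
- 2×option 1 + 4×option 4: cost 44, value 148
Best: 163 util.

163 util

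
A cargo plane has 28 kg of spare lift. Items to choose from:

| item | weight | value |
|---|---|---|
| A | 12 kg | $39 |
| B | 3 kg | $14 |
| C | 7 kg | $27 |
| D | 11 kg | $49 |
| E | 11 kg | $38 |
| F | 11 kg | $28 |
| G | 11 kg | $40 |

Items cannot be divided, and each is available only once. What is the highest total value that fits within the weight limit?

$103

Check high-value combinations within 28 kg:
- B+D+G: weight 3+11+11=25, value 14+49+40=103
- A+B+D: weight 12+3+11=26, value 39+14+49=102
- B+D+E: weight 3+11+11=25, value 14+49+38=101
- A+B+G: weight 12+3+11=26, value 39+14+40=93
Best: $103.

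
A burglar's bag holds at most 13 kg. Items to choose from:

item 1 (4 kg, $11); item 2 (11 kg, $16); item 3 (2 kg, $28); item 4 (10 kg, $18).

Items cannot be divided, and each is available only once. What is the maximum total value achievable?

Check high-value combinations within 13 kg:
- item 3+item 4: weight 2+10=12, value 28+18=46
- item 2+item 3: weight 11+2=13, value 16+28=44
- item 1+item 3: weight 4+2=6, value 11+28=39
- item 3: weight 2, value 28
Best: $46.

$46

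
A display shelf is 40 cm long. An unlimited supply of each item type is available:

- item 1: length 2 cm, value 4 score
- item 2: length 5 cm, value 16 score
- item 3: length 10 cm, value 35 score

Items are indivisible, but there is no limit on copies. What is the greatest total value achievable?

Best value-per-unit is item 3 at 35/10, and filling with it alone uses length 4×10=40. No mix of the others beats 4×35 = 140.

140 score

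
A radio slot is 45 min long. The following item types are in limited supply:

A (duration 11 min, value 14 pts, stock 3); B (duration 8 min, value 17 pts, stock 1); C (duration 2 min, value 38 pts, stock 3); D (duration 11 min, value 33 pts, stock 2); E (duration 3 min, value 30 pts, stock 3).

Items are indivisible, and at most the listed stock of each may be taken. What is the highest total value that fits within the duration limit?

Top feasible selections:
- 1×B + 3×C + 2×D + 3×E: duration 45, value 287
- 3×C + 2×D + 3×E: duration 37, value 270
- 1×A + 1×B + 3×C + 1×D + 3×E: duration 45, value 268
Best: 287 pts.

287 pts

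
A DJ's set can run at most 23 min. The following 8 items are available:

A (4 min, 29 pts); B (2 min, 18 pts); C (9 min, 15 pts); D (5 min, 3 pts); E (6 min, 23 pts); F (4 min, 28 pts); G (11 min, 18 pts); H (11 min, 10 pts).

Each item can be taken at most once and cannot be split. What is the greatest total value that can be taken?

Check high-value combinations within 23 min:
- A+B+D+E+F: duration 4+2+5+6+4=21, value 29+18+3+23+28=101
- A+B+E+F: duration 4+2+6+4=16, value 29+18+23+28=98
- A+C+E+F: duration 4+9+6+4=23, value 29+15+23+28=95
- A+B+F+G: duration 4+2+4+11=21, value 29+18+28+18=93
Best: 101 pts.

101 pts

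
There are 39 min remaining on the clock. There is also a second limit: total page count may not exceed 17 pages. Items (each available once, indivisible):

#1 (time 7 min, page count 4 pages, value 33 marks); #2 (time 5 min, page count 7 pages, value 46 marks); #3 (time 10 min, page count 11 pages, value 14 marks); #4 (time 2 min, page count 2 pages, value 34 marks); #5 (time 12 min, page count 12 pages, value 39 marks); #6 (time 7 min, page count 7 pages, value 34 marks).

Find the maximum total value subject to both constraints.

Feasible sets respecting both limits:
- #2+#4+#6: time 14, page count 16, value 114
- #1+#2+#4: time 14, page count 13, value 113
- #1+#4+#6: time 16, page count 13, value 101
Best: 114 marks.

114 marks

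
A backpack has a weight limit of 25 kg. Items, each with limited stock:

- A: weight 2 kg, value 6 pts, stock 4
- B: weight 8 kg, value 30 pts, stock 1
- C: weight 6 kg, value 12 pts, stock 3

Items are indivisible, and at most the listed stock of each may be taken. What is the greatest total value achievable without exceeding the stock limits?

66 pts

Top feasible selections:
- 4×A + 1×B + 1×C: weight 22, value 66
- 2×A + 1×B + 2×C: weight 24, value 66
- 3×A + 1×B + 1×C: weight 20, value 60
- 1×A + 1×B + 2×C: weight 22, value 60
Best: 66 pts.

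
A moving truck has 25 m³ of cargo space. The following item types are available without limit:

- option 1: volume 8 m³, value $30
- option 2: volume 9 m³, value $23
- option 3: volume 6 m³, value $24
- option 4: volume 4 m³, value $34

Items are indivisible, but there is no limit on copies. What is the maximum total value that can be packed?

$204

Best value-per-unit is option 4 at 34/4, and filling with it alone uses volume 6×4=24. No mix of the others beats 6×34 = 204.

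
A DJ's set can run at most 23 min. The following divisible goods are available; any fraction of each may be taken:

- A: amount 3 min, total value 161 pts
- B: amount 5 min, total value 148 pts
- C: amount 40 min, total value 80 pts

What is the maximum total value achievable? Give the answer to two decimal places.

Take in order of value per unit:
- A (161/3 per unit): all 3 → value 161, running total 161.00
- B (148/5 per unit): all 5 → value 148, running total 309.00
- C (80/40 per unit): 15 of 40 → value 15×80/40 = 30.0000, running total 339.00
Total 339.00.

339.00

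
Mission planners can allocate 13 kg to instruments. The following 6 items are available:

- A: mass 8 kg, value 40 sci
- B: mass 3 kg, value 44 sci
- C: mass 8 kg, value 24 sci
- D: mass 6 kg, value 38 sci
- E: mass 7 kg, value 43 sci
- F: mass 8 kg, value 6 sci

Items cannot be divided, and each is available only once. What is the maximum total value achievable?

Check high-value combinations within 13 kg:
- B+E: mass 3+7=10, value 44+43=87
- A+B: mass 8+3=11, value 40+44=84
- B+D: mass 3+6=9, value 44+38=82
- D+E: mass 6+7=13, value 38+43=81
Best: 87 sci.

87 sci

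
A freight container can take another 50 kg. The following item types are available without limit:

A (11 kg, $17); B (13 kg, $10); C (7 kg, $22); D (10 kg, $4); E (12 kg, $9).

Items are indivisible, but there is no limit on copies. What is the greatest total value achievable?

$154

Best value-per-unit is C at 22/7, and filling with it alone uses weight 7×7=49. No mix of the others beats 7×22 = 154.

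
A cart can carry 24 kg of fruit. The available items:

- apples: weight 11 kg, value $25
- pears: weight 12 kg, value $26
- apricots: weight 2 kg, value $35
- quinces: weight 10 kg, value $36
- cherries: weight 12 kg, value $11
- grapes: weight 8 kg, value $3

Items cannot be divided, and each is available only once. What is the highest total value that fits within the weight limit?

Check high-value combinations within 24 kg:
- pears+apricots+quinces: weight 12+2+10=24, value 26+35+36=97
- apples+apricots+quinces: weight 11+2+10=23, value 25+35+36=96
- apricots+quinces+cherries: weight 2+10+12=24, value 35+36+11=82
Best: $97.

$97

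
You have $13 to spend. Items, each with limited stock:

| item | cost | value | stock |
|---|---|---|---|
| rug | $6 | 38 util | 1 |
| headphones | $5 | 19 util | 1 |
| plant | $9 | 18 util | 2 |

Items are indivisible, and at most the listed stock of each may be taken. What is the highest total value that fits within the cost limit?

57 util

Best selections within cost 13 and stock limits:
- 1×rug + 1×headphones: cost 11, value 57
- 1×rug: cost 6, value 38
Best: 57 util.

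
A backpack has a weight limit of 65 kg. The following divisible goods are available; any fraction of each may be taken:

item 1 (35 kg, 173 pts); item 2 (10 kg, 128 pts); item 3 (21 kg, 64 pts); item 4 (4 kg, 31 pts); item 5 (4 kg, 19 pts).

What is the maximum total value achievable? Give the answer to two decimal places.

387.57

Take in order of value per unit:
- item 2 (128/10 per unit): all 10 → value 128, running total 128.00
- item 4 (31/4 per unit): all 4 → value 31, running total 159.00
- item 1 (173/35 per unit): all 35 → value 173, running total 332.00
- item 5 (19/4 per unit): all 4 → value 19, running total 351.00
- item 3 (64/21 per unit): 12 of 21 → value 12×64/21 = 36.5714, running total 387.57
Total 387.57.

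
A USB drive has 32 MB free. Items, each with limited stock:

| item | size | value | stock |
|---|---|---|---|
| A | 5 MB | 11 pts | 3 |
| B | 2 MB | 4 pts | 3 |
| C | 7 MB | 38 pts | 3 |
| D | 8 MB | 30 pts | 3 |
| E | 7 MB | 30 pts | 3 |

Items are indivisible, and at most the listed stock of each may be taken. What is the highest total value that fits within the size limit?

Top feasible selections:
- 2×B + 3×C + 1×E: size 32, value 152
- 1×B + 3×C + 1×E: size 30, value 148
Best: 152 pts.

152 pts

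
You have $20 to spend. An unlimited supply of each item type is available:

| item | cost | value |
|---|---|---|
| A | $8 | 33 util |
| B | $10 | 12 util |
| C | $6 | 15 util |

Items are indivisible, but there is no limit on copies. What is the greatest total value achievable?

Best value-per-unit is A at 33/8, and filling with it alone uses cost 2×8=16. No mix of the others beats 2×33 = 66.

66 util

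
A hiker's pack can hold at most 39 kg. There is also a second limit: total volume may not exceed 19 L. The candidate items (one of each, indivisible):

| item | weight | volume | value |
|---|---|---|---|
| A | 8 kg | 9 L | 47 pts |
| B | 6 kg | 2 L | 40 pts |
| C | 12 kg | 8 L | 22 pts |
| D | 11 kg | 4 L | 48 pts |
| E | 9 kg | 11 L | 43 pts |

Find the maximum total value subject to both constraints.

Feasible sets respecting both limits:
- A+B+D: weight 25, volume 15, value 135
- B+D+E: weight 26, volume 17, value 131
- B+C+D: weight 29, volume 14, value 110
Best: 135 pts.

135 pts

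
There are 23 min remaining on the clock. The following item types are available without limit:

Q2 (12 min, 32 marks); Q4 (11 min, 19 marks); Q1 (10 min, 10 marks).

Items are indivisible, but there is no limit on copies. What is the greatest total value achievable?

51 marks

Best value-per-unit is Q2 at 32/12; filling with it alone gives 1×32 = 32.
Optimal mix: 1×Q2 + 1×Q4 → time 23, value 51.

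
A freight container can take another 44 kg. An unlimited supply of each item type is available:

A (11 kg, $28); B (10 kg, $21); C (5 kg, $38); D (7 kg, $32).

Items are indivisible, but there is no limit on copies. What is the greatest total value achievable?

$304

Best value-per-unit is C at 38/5, and filling with it alone uses weight 8×5=40. No mix of the others beats 8×38 = 304.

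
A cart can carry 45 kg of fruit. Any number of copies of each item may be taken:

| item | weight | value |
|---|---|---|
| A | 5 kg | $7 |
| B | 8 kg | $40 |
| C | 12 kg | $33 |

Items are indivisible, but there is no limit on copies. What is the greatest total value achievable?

$207

Best value-per-unit is B at 40/8; filling with it alone gives 5×40 = 200.
Optimal mix: 1×A + 5×B → weight 45, value 207.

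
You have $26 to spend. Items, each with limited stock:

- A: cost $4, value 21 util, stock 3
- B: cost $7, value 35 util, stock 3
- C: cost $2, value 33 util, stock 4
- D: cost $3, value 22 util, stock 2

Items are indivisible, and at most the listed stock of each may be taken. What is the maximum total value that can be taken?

Top feasible selections:
- 3×A + 4×C + 2×D: cost 26, value 239
- 1×A + 1×B + 4×C + 2×D: cost 25, value 232
- 2×A + 1×B + 4×C + 1×D: cost 26, value 231
Best: 239 util.

239 util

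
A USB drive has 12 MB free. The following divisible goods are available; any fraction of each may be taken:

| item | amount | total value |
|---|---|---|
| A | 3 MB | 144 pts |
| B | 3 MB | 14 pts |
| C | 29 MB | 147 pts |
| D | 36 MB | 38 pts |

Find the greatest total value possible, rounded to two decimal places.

Take in order of value per unit:
- A (144/3 per unit): all 3 → value 144, running total 144.00
- C (147/29 per unit): 9 of 29 → value 9×147/29 = 45.6207, running total 189.62
Total 189.62.

189.62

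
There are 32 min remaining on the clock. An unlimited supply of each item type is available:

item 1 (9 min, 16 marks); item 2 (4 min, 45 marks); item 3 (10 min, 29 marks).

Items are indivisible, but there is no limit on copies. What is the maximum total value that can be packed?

360 marks

Best value-per-unit is item 2 at 45/4, and filling with it alone uses time 8×4=32. No mix of the others beats 8×45 = 360.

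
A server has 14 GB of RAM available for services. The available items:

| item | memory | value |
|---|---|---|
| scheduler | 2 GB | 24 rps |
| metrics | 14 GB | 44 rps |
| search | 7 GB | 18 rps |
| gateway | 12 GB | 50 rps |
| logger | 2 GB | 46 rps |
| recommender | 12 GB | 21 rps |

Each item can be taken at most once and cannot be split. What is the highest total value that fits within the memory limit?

Check high-value combinations within 14 GB:
- gateway+logger: memory 12+2=14, value 50+46=96
- scheduler+search+logger: memory 2+7+2=11, value 24+18+46=88
- scheduler+gateway: memory 2+12=14, value 24+50=74
Best: 96 rps.

96 rps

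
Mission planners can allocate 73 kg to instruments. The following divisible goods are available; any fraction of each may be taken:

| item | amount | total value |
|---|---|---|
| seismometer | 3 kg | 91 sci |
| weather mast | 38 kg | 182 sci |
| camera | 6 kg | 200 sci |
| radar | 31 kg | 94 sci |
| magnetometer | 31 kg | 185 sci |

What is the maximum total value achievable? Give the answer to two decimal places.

Take in order of value per unit:
- camera (200/6 per unit): all 6 → value 200, running total 200.00
- seismometer (91/3 per unit): all 3 → value 91, running total 291.00
- magnetometer (185/31 per unit): all 31 → value 185, running total 476.00
- weather mast (182/38 per unit): 33 of 38 → value 33×182/38 = 158.0526, running total 634.05
Total 634.05.

634.05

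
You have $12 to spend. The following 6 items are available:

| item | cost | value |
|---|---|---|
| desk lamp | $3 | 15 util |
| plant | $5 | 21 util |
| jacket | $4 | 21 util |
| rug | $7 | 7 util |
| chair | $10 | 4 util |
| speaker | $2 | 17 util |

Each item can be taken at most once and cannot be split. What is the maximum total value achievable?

59 util

Check high-value combinations within $12:
- plant+jacket+speaker: cost 5+4+2=11, value 21+21+17=59
- desk lamp+plant+jacket: cost 3+5+4=12, value 15+21+21=57
- desk lamp+jacket+speaker: cost 3+4+2=9, value 15+21+17=53
Best: 59 util.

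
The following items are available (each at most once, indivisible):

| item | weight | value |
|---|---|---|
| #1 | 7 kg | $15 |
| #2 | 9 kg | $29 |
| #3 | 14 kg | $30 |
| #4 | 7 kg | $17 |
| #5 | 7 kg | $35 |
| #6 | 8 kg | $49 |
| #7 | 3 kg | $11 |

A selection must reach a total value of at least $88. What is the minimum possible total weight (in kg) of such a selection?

18

Subsets with value ≥ 88, sorted by total weight:
- #5+#6+#7: weight 18, value 95
- #2+#6+#7: weight 20, value 89
- #4+#5+#6: weight 22, value 101
- #1+#5+#6: weight 22, value 99
Minimum weight: 18 kg.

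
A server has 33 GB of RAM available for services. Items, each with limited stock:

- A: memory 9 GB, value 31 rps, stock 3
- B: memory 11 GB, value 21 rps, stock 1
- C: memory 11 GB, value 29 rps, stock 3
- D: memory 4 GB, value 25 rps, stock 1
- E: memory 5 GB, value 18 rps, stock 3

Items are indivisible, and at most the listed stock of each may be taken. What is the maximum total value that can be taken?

Top feasible selections:
- 2×A + 1×D + 2×E: memory 32, value 123
- 3×A + 1×D: memory 31, value 118
Best: 123 rps.

123 rps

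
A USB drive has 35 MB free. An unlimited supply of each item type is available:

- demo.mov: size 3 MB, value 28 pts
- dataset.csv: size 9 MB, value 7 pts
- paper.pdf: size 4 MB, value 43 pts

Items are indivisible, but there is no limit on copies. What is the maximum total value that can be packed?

Best value-per-unit is paper.pdf at 43/4; filling with it alone gives 8×43 = 344.
Optimal mix: 1×demo.mov + 8×paper.pdf → size 35, value 372.

372 pts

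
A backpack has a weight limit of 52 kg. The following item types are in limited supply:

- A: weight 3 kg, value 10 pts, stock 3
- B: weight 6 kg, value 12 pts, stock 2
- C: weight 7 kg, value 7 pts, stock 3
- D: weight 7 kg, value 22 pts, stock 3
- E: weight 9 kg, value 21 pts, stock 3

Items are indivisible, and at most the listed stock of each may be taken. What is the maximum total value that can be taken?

141 pts

Best selections within weight 52 and stock limits:
- 3×A + 2×B + 3×D + 1×E: weight 51, value 141
- 2×A + 1×B + 3×D + 2×E: weight 51, value 140
- 1×A + 3×D + 3×E: weight 51, value 139
- 3×A + 3×D + 2×E: weight 48, value 138
Best: 141 pts.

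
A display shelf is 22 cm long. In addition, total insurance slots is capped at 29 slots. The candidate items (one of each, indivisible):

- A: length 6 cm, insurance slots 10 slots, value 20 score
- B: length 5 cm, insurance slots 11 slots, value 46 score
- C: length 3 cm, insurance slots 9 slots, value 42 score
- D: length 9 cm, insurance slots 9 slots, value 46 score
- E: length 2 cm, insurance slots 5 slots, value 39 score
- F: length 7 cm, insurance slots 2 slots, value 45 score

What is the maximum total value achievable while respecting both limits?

172 score

Feasible sets respecting both limits:
- B+C+E+F: length 17, insurance slots 27, value 172
- C+D+E+F: length 21, insurance slots 25, value 172
- A+B+E+F: length 20, insurance slots 28, value 150
Best: 172 score.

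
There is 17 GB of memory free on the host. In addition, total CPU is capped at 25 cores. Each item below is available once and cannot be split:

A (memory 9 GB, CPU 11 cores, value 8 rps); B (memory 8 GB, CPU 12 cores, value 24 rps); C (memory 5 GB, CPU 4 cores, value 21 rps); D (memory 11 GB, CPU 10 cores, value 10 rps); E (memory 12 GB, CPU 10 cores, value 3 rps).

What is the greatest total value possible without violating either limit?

Feasible sets respecting both limits:
- B+C: memory 13, CPU 16, value 45
- A+B: memory 17, CPU 23, value 32
- C+D: memory 16, CPU 14, value 31
Best: 45 rps.

45 rps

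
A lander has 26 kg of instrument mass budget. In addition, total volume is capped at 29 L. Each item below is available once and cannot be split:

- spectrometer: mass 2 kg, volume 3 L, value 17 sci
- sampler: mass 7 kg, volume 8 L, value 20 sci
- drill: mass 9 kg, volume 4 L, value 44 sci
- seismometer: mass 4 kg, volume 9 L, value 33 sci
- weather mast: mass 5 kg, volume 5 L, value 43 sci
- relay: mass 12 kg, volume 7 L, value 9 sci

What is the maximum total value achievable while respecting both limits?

140 sci

Feasible sets respecting both limits:
- sampler+drill+seismometer+weather mast: mass 25, volume 26, value 140
- spectrometer+drill+seismometer+weather mast: mass 20, volume 21, value 137
- spectrometer+sampler+drill+weather mast: mass 23, volume 20, value 124
Best: 140 sci.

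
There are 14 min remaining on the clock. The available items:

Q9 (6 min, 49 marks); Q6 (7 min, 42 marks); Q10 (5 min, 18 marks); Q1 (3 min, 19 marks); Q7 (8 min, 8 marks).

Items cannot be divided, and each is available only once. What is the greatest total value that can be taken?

91 marks

Check high-value combinations within 14 min:
- Q9+Q6: time 6+7=13, value 49+42=91
- Q9+Q10+Q1: time 6+5+3=14, value 49+18+19=86
- Q9+Q1: time 6+3=9, value 49+19=68
Best: 91 marks.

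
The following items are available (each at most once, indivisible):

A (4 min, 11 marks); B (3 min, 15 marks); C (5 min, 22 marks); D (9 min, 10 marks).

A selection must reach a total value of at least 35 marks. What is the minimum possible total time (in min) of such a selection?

Subsets with value ≥ 35, sorted by total time:
- B+C: time 8, value 37
- A+B+C: time 12, value 48
- A+B+D: time 16, value 36
Minimum time: 8 min.

8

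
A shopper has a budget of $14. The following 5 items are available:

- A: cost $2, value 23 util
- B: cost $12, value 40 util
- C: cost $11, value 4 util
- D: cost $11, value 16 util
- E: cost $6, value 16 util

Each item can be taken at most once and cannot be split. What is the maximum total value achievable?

Check high-value combinations within $14:
- A+B: cost 2+12=14, value 23+40=63
- B: cost 12, value 40
- A+E: cost 2+6=8, value 23+16=39
Best: 63 util.

63 util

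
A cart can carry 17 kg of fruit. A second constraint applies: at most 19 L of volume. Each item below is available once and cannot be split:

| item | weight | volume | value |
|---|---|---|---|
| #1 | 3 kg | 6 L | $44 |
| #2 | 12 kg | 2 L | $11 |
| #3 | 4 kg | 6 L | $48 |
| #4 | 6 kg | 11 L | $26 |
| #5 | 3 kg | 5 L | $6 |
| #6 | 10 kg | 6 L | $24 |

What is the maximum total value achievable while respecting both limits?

$116

Feasible sets respecting both limits:
- #1+#3+#6: weight 17, volume 18, value 116
- #1+#3+#5: weight 10, volume 17, value 98
- #1+#3: weight 7, volume 12, value 92
Best: $116.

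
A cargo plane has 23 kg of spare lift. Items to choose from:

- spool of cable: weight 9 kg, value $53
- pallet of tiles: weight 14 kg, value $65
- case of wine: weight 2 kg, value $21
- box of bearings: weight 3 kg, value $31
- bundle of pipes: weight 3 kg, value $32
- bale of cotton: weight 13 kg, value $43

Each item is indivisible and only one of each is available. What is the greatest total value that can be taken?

$149

This is a 0/1 knapsack; check combinations near the capacity.
- pallet of tiles+case of wine+box of bearings+bundle of pipes: weight 14+2+3+3=22, value 65+21+31+32=149
- spool of cable+case of wine+box of bearings+bundle of pipes: weight 9+2+3+3=17, value 53+21+31+32=137
- pallet of tiles+box of bearings+bundle of pipes: weight 14+3+3=20, value 65+31+32=128
Best: $149.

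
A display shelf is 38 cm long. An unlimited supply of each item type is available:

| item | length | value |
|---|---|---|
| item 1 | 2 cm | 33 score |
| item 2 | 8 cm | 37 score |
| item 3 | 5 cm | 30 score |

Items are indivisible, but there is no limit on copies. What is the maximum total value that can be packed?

627 score

Best value-per-unit is item 1 at 33/2, and filling with it alone uses length 19×2=38. No mix of the others beats 19×33 = 627.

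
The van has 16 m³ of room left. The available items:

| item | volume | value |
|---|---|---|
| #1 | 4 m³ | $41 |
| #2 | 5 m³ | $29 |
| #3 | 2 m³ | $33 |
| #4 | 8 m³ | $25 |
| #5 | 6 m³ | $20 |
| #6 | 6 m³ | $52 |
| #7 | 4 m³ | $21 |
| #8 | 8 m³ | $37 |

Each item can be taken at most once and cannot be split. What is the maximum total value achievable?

$147

This is a 0/1 knapsack; check combinations near the capacity.
- #1+#3+#6+#7: volume 4+2+6+4=16, value 41+33+52+21=147
- #1+#3+#6: volume 4+2+6=12, value 41+33+52=126
- #1+#2+#3+#7: volume 4+5+2+4=15, value 41+29+33+21=124
Best: $147.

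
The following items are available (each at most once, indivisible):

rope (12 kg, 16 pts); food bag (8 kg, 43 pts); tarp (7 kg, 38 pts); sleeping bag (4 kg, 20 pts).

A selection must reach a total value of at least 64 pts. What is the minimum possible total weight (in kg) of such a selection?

Subsets with value ≥ 64, sorted by total weight:
- food bag+tarp: weight 15, value 81
- food bag+tarp+sleeping bag: weight 19, value 101
- rope+tarp+sleeping bag: weight 23, value 74
- rope+food bag+sleeping bag: weight 24, value 79
Minimum weight: 15 kg.

15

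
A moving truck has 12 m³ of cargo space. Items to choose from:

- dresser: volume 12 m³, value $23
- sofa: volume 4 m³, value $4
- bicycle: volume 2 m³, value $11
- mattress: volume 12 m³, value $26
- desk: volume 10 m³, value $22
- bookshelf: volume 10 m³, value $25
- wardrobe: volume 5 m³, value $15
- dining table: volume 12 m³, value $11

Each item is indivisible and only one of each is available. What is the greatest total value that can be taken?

$36

This is a 0/1 knapsack; check combinations near the capacity.
- bicycle+bookshelf: volume 2+10=12, value 11+25=36
- bicycle+desk: volume 2+10=12, value 11+22=33
- sofa+bicycle+wardrobe: volume 4+2+5=11, value 4+11+15=30
Best: $36.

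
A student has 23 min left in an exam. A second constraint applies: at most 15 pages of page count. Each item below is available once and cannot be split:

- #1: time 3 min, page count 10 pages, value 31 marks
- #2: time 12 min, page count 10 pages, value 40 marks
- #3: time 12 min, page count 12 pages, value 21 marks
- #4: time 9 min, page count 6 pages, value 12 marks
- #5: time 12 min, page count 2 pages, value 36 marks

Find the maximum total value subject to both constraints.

67 marks

Feasible sets respecting both limits:
- #1+#5: time 15, page count 12, value 67
- #4+#5: time 21, page count 8, value 48
- #2: time 12, page count 10, value 40
- #5: time 12, page count 2, value 36
Best: 67 marks.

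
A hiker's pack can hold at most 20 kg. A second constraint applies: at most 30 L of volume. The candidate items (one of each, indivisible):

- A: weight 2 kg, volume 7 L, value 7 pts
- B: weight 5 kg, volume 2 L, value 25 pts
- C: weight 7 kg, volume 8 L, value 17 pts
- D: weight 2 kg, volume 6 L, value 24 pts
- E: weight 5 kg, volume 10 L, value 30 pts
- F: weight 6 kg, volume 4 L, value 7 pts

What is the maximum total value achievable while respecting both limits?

96 pts

Feasible sets respecting both limits:
- B+C+D+E: weight 19, volume 26, value 96
- A+B+D+E+F: weight 20, volume 29, value 93
- A+B+D+E: weight 14, volume 25, value 86
Best: 96 pts.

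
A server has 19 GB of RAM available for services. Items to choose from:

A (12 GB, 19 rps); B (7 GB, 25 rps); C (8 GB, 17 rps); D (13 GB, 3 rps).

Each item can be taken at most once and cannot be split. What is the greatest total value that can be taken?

This is a 0/1 knapsack; check combinations near the capacity.
- A+B: memory 12+7=19, value 19+25=44
- B+C: memory 7+8=15, value 25+17=42
- B: memory 7, value 25
- A: memory 12, value 19
- C: memory 8, value 17
Best: 44 rps.

44 rps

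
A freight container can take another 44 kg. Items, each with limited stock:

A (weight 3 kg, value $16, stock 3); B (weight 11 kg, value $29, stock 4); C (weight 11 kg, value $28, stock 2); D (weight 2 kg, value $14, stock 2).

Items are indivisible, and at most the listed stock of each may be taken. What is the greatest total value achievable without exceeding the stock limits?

Top feasible selections:
- 3×A + 3×B + 1×D: weight 44, value 149
- 3×A + 2×B + 1×C + 1×D: weight 44, value 148
- 2×A + 3×B + 2×D: weight 43, value 147
Best: $149.

$149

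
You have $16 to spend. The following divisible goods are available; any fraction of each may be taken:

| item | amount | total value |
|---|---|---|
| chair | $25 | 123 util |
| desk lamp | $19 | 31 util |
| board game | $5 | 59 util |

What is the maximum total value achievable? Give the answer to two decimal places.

Take in order of value per unit:
- board game (59/5 per unit): all 5 → value 59, running total 59.00
- chair (123/25 per unit): 11 of 25 → value 11×123/25 = 54.1200, running total 113.12
Total 113.12.

113.12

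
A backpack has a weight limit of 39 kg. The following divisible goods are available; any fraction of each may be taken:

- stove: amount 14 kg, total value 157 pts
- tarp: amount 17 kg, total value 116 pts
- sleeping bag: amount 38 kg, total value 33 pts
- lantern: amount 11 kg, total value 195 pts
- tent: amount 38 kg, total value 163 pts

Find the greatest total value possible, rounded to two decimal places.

Take in order of value per unit:
- lantern (195/11 per unit): all 11 → value 195, running total 195.00
- stove (157/14 per unit): all 14 → value 157, running total 352.00
- tarp (116/17 per unit): 14 of 17 → value 14×116/17 = 95.5294, running total 447.53
Total 447.53.

447.53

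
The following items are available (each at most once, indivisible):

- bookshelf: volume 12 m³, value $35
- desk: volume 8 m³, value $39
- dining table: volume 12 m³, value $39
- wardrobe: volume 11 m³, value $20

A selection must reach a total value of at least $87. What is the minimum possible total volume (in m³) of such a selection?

31

Subsets with value ≥ 87, sorted by total volume:
- desk+dining table+wardrobe: volume 31, value 98
- bookshelf+desk+wardrobe: volume 31, value 94
- bookshelf+desk+dining table: volume 32, value 113
- bookshelf+dining table+wardrobe: volume 35, value 94
Minimum volume: 31 m³.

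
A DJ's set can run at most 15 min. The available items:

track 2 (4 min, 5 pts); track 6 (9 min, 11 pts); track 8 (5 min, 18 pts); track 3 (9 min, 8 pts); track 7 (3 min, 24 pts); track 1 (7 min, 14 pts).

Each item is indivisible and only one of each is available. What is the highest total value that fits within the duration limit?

Check high-value combinations within 15 min:
- track 8+track 7+track 1: duration 5+3+7=15, value 18+24+14=56
- track 2+track 8+track 7: duration 4+5+3=12, value 5+18+24=47
- track 2+track 7+track 1: duration 4+3+7=14, value 5+24+14=43
- track 8+track 7: duration 5+3=8, value 18+24=42
Best: 56 pts.

56 pts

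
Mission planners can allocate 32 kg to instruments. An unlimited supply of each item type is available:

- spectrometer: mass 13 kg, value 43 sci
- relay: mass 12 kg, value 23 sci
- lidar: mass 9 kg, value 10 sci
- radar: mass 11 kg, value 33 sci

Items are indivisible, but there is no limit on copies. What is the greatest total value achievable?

86 sci

Best value-per-unit is spectrometer at 43/13, and filling with it alone uses mass 2×13=26. No mix of the others beats 2×43 = 86.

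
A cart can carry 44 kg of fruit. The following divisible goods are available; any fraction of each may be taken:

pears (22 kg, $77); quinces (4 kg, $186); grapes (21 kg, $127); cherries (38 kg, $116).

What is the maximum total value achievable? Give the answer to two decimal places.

379.50

Take in order of value per unit:
- quinces (186/4 per unit): all 4 → value 186, running total 186.00
- grapes (127/21 per unit): all 21 → value 127, running total 313.00
- pears (77/22 per unit): 19 of 22 → value 19×77/22 = 66.5000, running total 379.50
Total 379.50.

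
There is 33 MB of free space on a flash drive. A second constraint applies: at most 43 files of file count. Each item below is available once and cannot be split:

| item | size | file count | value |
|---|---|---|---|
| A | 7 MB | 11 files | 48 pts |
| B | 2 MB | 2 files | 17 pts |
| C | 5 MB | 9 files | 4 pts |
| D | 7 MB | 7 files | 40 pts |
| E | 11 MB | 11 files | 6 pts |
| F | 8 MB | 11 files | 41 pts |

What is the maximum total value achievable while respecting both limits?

Feasible sets respecting both limits:
- A+B+C+D+F: size 29, file count 40, value 150
- A+B+D+F: size 24, file count 31, value 146
- A+D+E+F: size 33, file count 40, value 135
Best: 150 pts.

150 pts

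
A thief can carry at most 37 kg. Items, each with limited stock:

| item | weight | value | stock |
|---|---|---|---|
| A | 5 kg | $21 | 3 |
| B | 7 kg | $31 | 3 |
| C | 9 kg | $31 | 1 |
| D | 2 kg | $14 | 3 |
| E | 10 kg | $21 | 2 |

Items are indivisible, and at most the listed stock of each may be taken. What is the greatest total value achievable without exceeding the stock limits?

$177

Top feasible selections:
- 2×A + 3×B + 3×D: weight 37, value 177
- 3×A + 2×B + 3×D: weight 35, value 167
- 3×A + 1×B + 1×C + 3×D: weight 37, value 167
- 3×B + 1×C + 3×D: weight 36, value 166
Best: $177.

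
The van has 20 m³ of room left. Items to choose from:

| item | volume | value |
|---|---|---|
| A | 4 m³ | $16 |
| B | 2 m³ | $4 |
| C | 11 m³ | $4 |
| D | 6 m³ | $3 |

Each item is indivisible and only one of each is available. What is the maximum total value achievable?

Check high-value combinations within 20 m³:
- A+B+C: volume 4+2+11=17, value 16+4+4=24
- A+B+D: volume 4+2+6=12, value 16+4+3=23
- A+B: volume 4+2=6, value 16+4=20
- A+C: volume 4+11=15, value 16+4=20
- A+D: volume 4+6=10, value 16+3=19
Best: $24.

$24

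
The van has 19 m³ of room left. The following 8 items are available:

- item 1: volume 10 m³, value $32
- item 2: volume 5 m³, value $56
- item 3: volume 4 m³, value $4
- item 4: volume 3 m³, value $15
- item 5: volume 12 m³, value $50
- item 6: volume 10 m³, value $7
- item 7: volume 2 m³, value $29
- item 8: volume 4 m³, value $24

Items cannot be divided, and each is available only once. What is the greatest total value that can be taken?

$135

Check high-value combinations within 19 m³:
- item 2+item 5+item 7: volume 5+12+2=19, value 56+50+29=135
- item 2+item 3+item 4+item 7+item 8: volume 5+4+3+2+4=18, value 56+4+15+29+24=128
- item 2+item 4+item 7+item 8: volume 5+3+2+4=14, value 56+15+29+24=124
Best: $135.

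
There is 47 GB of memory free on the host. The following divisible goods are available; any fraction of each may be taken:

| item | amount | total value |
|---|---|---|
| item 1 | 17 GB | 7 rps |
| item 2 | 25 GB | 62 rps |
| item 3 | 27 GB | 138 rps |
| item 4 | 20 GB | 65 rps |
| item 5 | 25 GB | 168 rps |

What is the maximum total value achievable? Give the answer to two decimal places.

Take in order of value per unit:
- item 5 (168/25 per unit): all 25 → value 168, running total 168.00
- item 3 (138/27 per unit): 22 of 27 → value 22×138/27 = 112.4444, running total 280.44
Total 280.44.

280.44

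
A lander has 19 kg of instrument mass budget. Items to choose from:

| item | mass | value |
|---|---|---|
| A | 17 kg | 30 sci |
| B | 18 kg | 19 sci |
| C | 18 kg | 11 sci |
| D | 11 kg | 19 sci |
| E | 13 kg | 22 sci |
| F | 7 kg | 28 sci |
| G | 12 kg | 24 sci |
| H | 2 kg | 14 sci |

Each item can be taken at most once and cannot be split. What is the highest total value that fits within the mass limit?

Check high-value combinations within 19 kg:
- F+G: mass 7+12=19, value 28+24=52
- D+F: mass 11+7=18, value 19+28=47
- A+H: mass 17+2=19, value 30+14=44
- F+H: mass 7+2=9, value 28+14=42
Best: 52 sci.

52 sci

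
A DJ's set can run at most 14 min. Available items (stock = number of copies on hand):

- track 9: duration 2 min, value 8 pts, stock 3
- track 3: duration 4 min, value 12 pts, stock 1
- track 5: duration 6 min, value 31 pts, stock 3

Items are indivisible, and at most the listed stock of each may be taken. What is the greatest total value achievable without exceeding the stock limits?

Best selections within duration 14 and stock limits:
- 1×track 9 + 2×track 5: duration 14, value 70
- 2×track 5: duration 12, value 62
- 2×track 9 + 1×track 3 + 1×track 5: duration 14, value 59
Best: 70 pts.

70 pts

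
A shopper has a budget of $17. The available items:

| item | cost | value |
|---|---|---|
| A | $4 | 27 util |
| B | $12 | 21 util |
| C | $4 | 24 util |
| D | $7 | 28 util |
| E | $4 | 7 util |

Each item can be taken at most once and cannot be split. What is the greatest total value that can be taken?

79 util

Check high-value combinations within $17:
- A+C+D: cost 4+4+7=15, value 27+24+28=79
- A+D+E: cost 4+7+4=15, value 27+28+7=62
- C+D+E: cost 4+7+4=15, value 24+28+7=59
- A+C+E: cost 4+4+4=12, value 27+24+7=58
- A+D: cost 4+7=11, value 27+28=55
Best: 79 util.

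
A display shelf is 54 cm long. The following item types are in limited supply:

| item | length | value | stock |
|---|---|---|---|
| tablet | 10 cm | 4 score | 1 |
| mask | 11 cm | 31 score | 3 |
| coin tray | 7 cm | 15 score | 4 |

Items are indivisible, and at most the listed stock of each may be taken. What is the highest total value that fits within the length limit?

138 score

Top feasible selections:
- 3×mask + 3×coin tray: length 54, value 138
- 3×mask + 2×coin tray: length 47, value 123
Best: 138 score.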